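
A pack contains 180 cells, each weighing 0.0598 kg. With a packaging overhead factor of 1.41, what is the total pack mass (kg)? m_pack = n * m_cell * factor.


m_pack = n * m_cell * overhead = 180 * 0.0598 * 1.41 = 15.18 kg

15.18 kg


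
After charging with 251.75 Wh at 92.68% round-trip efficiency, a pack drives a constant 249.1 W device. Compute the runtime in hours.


Step 1: E_discharge = eta/100 * E_charge = 92.68/100 * 251.75 = 233.32 Wh
Step 2: t = E_discharge / P = 233.32 / 249.1 = 0.9367 hr

0.9367 hr


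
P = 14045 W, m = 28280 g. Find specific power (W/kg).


Convert: m = 28280 g = 28.28 kg
Specific power = 14045 W / 28.28 kg = 496.6 W/kg

496.6 W/kg


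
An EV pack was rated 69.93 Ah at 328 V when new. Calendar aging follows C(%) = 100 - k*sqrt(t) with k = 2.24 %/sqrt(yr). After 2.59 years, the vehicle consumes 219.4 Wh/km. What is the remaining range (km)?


Step 1: capacity retention = 100 - 2.24 * sqrt(2.59) = 100 - 2.24 * 1.6093 = 96.395%
Step 2: C_now = 69.93 * 96.395/100 = 67.409 Ah
Step 3: E_pack = V * C_now = 328 * 67.409 = 22110 Wh
Step 4: range = E_pack / consumption = 22110 / 219.4 = 100.8 km

100.8 km


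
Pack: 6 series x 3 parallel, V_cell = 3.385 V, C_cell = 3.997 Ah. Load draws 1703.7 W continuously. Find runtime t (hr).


Step 1: E_pack = Ns * V_cell * Np * C_cell = 6 * 3.385 * 3 * 3.997 = 243.54 Wh
Step 2: t = E_pack / P = 243.54 / 1703.7 = 0.1429 hr

0.1429 hr


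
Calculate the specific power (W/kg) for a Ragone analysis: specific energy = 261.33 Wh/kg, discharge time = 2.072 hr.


Specific power = 261.33 Wh/kg / 2.072 hr = 126.1 W/kg

126.1 W/kg


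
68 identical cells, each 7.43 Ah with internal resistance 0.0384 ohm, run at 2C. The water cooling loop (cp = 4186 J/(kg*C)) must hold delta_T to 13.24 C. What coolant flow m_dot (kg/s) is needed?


Step 1: I = 2 * 7.43 = 14.86 A
Step 2: Q_cell = I^2 * R = 14.86^2 * 0.0384 = 8.4795 W
Step 3: Q_total = 68 * 8.4795 = 576.61 W
Step 4: m_dot = Q_total / (cp * dT) = 576.61 / (4186 * 13.24) = 0.01040 kg/s

0.01040 kg/s


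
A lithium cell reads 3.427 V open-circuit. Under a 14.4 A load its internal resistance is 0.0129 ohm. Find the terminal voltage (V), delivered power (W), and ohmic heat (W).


Step 1: V_terminal = OCV - I*R = 3.427 - 14.4 * 0.0129 = 3.2412 V
Step 2: P_out = V_terminal * I = 3.2412 * 14.4 = 46.67 W
Step 3: Q = I^2 * R = 14.4^2 * 0.0129 = 2.675 W

V=3.2412 V, P=46.67 W, Q=2.675 W


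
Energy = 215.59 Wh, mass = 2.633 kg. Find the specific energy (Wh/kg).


Specific energy = 215.59 Wh / 2.633 kg = 81.88 Wh/kg

81.88 Wh/kg


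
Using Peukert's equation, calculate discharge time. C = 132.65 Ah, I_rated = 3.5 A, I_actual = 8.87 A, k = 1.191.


Step 1: t_rated = C / I_rated = 132.65 / 3.5 = 37.9 hr
Step 2: ratio = 3.5 / 8.87 = 0.39459
Step 3: ratio^k = 0.39459^1.191 = 0.33038
Step 4: t = t_rated * ratio^k = 37.9 * 0.33038 = 12.52 hr

12.52 hr


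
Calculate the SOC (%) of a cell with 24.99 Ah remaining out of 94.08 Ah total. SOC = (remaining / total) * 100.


SOC = (remaining / total) * 100 = (24.99 / 94.08) * 100 = 26.56%

26.56%


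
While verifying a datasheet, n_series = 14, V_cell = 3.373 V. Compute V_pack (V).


V_pack = n * V_cell = 14 * 3.373 = 47.222 V

47.222 V


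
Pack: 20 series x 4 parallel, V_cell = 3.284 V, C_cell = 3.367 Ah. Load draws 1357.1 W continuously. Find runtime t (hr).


Step 1: E_pack = Ns * V_cell * Np * C_cell = 20 * 3.284 * 4 * 3.367 = 884.58 Wh
Step 2: t = E_pack / P = 884.58 / 1357.1 = 0.6518 hr

0.6518 hr


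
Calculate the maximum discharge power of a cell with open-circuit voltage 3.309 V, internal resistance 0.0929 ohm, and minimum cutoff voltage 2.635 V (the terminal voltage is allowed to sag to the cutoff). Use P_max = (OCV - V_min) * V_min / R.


P_max = (OCV - V_min) * V_min / R = (3.309 - 2.635) * 2.635 / 0.0929 = 0.674 * 2.635 / 0.0929 = 19.12 W

19.12 W


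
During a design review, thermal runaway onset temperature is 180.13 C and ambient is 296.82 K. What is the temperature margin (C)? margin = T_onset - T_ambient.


Convert: T_ambient = 296.82 K = 23.67 C
margin = 180.13 - 23.67 = 156.46 C

156.46 C


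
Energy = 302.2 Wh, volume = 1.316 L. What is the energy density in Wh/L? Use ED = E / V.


Volumetric ED = 302.2 Wh / 1.316 L = 229.6 Wh/L

229.6 Wh/L


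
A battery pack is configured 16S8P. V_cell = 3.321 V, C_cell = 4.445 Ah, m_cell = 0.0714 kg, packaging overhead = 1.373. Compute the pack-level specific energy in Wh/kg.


Step 1: V_pack = 16 * 3.321 = 53.136 V
Step 2: C_pack = 8 * 4.445 = 35.56 Ah
Step 3: E_pack = V_pack * C_pack = 53.136 * 35.56 = 1889.5 Wh
Step 4: m_pack = 16 * 8 * 0.0714 * 1.373 = 12.548 kg
Step 5: ED = E_pack / m_pack = 1889.5 / 12.548 = 150.6 Wh/kg

150.6 Wh/kg


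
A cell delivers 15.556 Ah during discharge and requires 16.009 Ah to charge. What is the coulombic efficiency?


Coulombic efficiency = 15.556/16.009 * 100% = 97.17%

97.17%


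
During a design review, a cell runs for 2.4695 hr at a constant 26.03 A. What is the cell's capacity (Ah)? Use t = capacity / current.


C = I * t = 26.03 * 2.4695 = 64.28 Ah

64.28 Ah


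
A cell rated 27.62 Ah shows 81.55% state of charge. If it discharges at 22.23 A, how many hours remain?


Step 1: remaining = SOC/100 * C_total = 81.55/100 * 27.62 = 22.524 Ah
Step 2: t = remaining / I = 22.524 / 22.23 = 1.013 hr

1.013 hr


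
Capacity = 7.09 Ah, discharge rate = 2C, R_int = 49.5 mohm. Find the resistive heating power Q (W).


Convert: R = 49.5 mohm = 0.0495 ohm
Step 1: I = C_rate * capacity = 2 * 7.09 = 14.18 A
Step 2: Q = I^2 * R = 14.18^2 * 0.0495 = 201.07 * 0.0495 = 9.953 W

9.953 W


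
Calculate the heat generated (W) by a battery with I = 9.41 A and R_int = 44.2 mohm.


Convert: R = 44.2 mohm = 0.0442 ohm
Q = I^2 * R = 9.41^2 * 0.0442 = 3.914 W

3.914 W


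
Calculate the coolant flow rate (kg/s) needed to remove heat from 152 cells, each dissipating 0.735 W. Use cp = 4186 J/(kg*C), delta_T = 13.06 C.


Q_total = 152 * 0.735 = 111.72 W
m_dot = Q_total / (cp * dT) = 111.72 / (4186 * 13.06) = 0.002044 kg/s

0.002044 kg/s


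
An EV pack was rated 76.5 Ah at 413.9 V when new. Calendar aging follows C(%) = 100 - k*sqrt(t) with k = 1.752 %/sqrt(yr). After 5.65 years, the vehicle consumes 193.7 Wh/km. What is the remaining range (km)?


Step 1: capacity retention = 100 - 1.752 * sqrt(5.65) = 100 - 1.752 * 2.377 = 95.835%
Step 2: C_now = 76.5 * 95.835/100 = 73.314 Ah
Step 3: E_pack = V * C_now = 413.9 * 73.314 = 30345 Wh
Step 4: range = E_pack / consumption = 30345 / 193.7 = 156.7 km

156.7 km


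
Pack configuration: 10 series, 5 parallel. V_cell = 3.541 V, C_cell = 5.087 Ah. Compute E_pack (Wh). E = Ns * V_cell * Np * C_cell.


V_pack = 10 * 3.541 = 35.41 V
C_pack = 5 * 5.087 = 25.435 Ah
E = V_pack * C_pack = 35.41 * 25.435 = 900.7 Wh

900.7 Wh


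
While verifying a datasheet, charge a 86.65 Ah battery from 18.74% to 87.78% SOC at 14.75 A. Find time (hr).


delta_Ah = 86.65 * (87.78 - 18.74) / 100 = 59.823 Ah
t = delta_Ah / I = 59.823 / 14.75 = 4.056 hr

4.056 hr


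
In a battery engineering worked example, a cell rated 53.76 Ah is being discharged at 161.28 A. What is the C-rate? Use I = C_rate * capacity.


C_rate = I / capacity = 161.28 / 53.76 = 3C

3C


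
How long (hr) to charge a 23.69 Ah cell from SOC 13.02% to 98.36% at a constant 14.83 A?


Step 1: dSOC = 98.36% - 13.02% = 85.34%
Step 2: delta_Ah = 23.69 * 85.34 / 100 = 20.217 Ah
Step 3: t = 20.217 / 14.83 = 1.363 hr

1.363 hr


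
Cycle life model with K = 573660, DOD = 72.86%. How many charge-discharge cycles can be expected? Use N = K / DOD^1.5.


DOD^1.5 = 621.92
N = K / DOD^1.5 = 573660 / 621.92 = 922.4

922.4 cycles


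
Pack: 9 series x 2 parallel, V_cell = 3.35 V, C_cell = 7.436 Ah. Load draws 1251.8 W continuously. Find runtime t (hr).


Step 1: E_pack = Ns * V_cell * Np * C_cell = 9 * 3.35 * 2 * 7.436 = 448.39 Wh
Step 2: t = E_pack / P = 448.39 / 1251.8 = 0.3582 hr

0.3582 hr


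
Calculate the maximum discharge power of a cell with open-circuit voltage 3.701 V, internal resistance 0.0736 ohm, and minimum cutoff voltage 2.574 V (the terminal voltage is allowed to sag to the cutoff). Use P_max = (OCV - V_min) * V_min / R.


dV = OCV - V_min = 1.127 V (so I_max = dV / R)
P_max = dV * V_min / R = 1.127 * 2.574 / 0.0736 = 39.41 W

39.41 W


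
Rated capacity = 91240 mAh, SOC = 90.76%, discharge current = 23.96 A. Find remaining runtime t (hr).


Convert: C_total = 91240 mAh = 91.24 Ah
Step 1: remaining = SOC/100 * C_total = 90.76/100 * 91.24 = 82.809 Ah
Step 2: t = remaining / I = 82.809 / 23.96 = 3.456 hr

3.456 hr


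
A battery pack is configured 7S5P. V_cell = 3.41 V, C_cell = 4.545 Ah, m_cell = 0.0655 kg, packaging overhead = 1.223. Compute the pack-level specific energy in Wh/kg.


Step 1: V_pack = 7 * 3.41 = 23.87 V
Step 2: C_pack = 5 * 4.545 = 22.725 Ah
Step 3: E_pack = V_pack * C_pack = 23.87 * 22.725 = 542.45 Wh
Step 4: m_pack = 7 * 5 * 0.0655 * 1.223 = 2.8037 kg
Step 5: ED = E_pack / m_pack = 542.45 / 2.8037 = 193.5 Wh/kg

193.5 Wh/kg


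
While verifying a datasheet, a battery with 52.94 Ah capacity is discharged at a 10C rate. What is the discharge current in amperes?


At 10C: I = 10 * 52.94 Ah = 529.4 A

529.4 A


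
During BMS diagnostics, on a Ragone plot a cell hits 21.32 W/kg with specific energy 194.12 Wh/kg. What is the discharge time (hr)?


t = E / P = 194.12 / 21.32 = 9.105 hr

9.105 hr


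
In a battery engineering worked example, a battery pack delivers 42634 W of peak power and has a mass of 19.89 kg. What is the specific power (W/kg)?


Specific power = 42634 W / 19.89 kg = 2143 W/kg

2143 W/kg


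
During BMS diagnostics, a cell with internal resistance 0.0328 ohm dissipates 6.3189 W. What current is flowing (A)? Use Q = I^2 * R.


I = sqrt(Q / R) = sqrt(6.3189 / 0.0328) = sqrt(192.65) = 13.88 A

13.88 A


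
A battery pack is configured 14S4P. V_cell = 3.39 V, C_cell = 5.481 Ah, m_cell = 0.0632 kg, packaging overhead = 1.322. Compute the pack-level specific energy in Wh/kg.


Step 1: V_pack = 14 * 3.39 = 47.46 V
Step 2: C_pack = 4 * 5.481 = 21.924 Ah
Step 3: E_pack = V_pack * C_pack = 47.46 * 21.924 = 1040.5 Wh
Step 4: m_pack = 14 * 4 * 0.0632 * 1.322 = 4.6788 kg
Step 5: ED = E_pack / m_pack = 1040.5 / 4.6788 = 222.4 Wh/kg

222.4 Wh/kg


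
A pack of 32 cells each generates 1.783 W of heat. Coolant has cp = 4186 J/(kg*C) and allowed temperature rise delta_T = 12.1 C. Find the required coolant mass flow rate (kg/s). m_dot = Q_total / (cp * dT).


Step 1: Total heat Q = 32 * 1.783 W = 57.056 W
Step 2: denom = cp * dT = 4186 * 12.1 = 50651
Step 3: m_dot = 57.056 / 50651 = 0.001126 kg/s

0.001126 kg/s


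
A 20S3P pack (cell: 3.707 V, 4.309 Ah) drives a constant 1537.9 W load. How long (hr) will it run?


Step 1: E_pack = Ns * V_cell * Np * C_cell = 20 * 3.707 * 3 * 4.309 = 958.41 Wh
Step 2: t = E_pack / P = 958.41 / 1537.9 = 0.6232 hr

0.6232 hr


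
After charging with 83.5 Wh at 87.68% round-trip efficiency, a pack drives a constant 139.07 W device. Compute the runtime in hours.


Step 1: E_discharge = eta/100 * E_charge = 87.68/100 * 83.5 = 73.213 Wh
Step 2: t = E_discharge / P = 73.213 / 139.07 = 0.5264 hr

0.5264 hr


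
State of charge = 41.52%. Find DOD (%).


Complement of SOC: DOD = 100% - 41.52% = 58.48%

58.48%


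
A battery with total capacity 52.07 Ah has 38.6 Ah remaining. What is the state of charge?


SOC% = 38.6 / 52.07 * 100 = 74.13%

74.13%


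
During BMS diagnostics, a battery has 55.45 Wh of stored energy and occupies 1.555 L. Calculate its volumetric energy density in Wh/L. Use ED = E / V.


Volumetric ED = 55.45 Wh / 1.555 L = 35.66 Wh/L

35.66 Wh/L


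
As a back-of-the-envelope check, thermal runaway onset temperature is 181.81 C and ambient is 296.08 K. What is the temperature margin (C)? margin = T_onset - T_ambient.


Convert: T_ambient = 296.08 K = 22.93 C
margin = 181.81 - 22.93 = 158.88 C

158.88 C


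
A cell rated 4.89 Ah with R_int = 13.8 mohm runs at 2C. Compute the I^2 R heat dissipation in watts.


Convert: R = 13.8 mohm = 0.0138 ohm
Step 1: I = C_rate * capacity = 2 * 4.89 = 9.78 A
Step 2: Q = I^2 * R = 9.78^2 * 0.0138 = 95.648 * 0.0138 = 1.320 W

1.320 W


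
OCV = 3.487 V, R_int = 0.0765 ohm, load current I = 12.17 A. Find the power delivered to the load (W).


Step 1: V_terminal = OCV - I*R = 3.487 - 12.17 * 0.0765 = 2.556 V
Step 2: P_out = V_terminal * I = 2.556 * 12.17 = 31.11 W

31.11 W


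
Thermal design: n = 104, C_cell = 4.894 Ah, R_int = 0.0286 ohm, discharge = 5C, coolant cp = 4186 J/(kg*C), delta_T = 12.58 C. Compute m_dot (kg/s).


Step 1: I = 5 * 4.894 = 24.47 A
Step 2: Q_cell = I^2 * R = 24.47^2 * 0.0286 = 17.125 W
Step 3: Q_total = 104 * 17.125 = 1781 W
Step 4: m_dot = Q_total / (cp * dT) = 1781 / (4186 * 12.58) = 0.03382 kg/s

0.03382 kg/s


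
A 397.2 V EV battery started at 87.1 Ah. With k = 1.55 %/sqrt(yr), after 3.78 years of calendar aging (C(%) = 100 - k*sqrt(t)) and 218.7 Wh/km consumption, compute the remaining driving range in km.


Step 1: capacity retention = 100 - 1.55 * sqrt(3.78) = 100 - 1.55 * 1.9442 = 96.986%
Step 2: C_now = 87.1 * 96.986/100 = 84.475 Ah
Step 3: E_pack = V * C_now = 397.2 * 84.475 = 33553 Wh
Step 4: range = E_pack / consumption = 33553 / 218.7 = 153.4 km

153.4 km


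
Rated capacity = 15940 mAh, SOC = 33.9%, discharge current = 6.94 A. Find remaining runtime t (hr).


Convert: C_total = 15940 mAh = 15.94 Ah
Step 1: remaining = SOC/100 * C_total = 33.9/100 * 15.94 = 5.4037 Ah
Step 2: t = remaining / I = 5.4037 / 6.94 = 0.7786 hr

0.7786 hr


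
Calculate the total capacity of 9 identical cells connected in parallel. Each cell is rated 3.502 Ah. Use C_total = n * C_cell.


C_total = 9 * 3.502 = 31.518 Ah

31.518 Ah


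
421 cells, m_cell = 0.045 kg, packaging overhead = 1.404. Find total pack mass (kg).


m_pack = n * m_cell * overhead = 421 * 0.045 * 1.404 = 26.60 kg

26.60 kg


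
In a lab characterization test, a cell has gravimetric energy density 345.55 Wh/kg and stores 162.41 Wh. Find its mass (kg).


m = E / ED = 162.41 / 345.55 = 0.4700 kg

0.4700 kg


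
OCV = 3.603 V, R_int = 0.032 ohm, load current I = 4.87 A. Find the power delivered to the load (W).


Step 1: V_terminal = OCV - I*R = 3.603 - 4.87 * 0.032 = 3.4472 V
Step 2: P_out = V_terminal * I = 3.4472 * 4.87 = 16.79 W

16.79 W


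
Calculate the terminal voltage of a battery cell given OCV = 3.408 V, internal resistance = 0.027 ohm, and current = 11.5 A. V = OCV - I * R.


V = OCV - I*R = 3.408 - 11.5 * 0.027 = 3.098 V

3.098 V


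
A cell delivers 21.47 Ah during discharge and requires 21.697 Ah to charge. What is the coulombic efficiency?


Coulombic efficiency = 21.47/21.697 * 100% = 98.95%

98.95%


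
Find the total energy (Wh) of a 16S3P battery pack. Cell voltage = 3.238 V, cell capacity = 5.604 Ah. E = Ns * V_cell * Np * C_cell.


E = Ns * Vcell * Np * Ccell = 16 * 3.238 * 3 * 5.604 = 871.0 Wh

871.0 Wh


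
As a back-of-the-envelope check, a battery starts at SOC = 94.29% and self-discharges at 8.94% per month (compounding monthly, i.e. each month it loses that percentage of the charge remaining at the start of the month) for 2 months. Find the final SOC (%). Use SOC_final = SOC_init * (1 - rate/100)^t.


decay = (1 - 8.94/100)^2 = 0.82919
SOC_final = 94.29 * 0.82919 = 78.18%

78.18%


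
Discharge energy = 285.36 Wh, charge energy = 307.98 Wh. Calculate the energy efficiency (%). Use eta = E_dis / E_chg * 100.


Round-trip efficiency = 285.36/307.98 * 100% = 92.66%

92.66%


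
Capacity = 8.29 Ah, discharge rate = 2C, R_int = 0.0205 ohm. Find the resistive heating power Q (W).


Step 1: I = C_rate * capacity = 2 * 8.29 = 16.58 A
Step 2: Q = I^2 * R = 16.58^2 * 0.0205 = 274.9 * 0.0205 = 5.635 W

5.635 W


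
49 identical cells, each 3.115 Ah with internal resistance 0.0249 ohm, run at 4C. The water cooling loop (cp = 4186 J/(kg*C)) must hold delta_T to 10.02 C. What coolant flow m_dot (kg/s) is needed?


Step 1: I = 4 * 3.115 = 12.46 A
Step 2: Q_cell = I^2 * R = 12.46^2 * 0.0249 = 3.8658 W
Step 3: Q_total = 49 * 3.8658 = 189.42 W
Step 4: m_dot = Q_total / (cp * dT) = 189.42 / (4186 * 10.02) = 0.004516 kg/s

0.004516 kg/s


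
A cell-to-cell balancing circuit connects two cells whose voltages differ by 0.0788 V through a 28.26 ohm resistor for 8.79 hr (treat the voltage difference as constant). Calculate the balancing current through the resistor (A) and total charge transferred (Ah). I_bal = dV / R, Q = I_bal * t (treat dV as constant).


First, Ohm's law: I_bal = 0.0788 V / 28.26 ohm = 0.0027884 A
Then Q = I * t = 0.0027884 A * 8.79 hr = 0.02451 Ah

I=0.0027884 A, Q=0.02451 Ah


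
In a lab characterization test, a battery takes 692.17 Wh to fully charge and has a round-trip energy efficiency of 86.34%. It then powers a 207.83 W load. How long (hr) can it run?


Step 1: E_discharge = eta/100 * E_charge = 86.34/100 * 692.17 = 597.62 Wh
Step 2: t = E_discharge / P = 597.62 / 207.83 = 2.876 hr

2.876 hr


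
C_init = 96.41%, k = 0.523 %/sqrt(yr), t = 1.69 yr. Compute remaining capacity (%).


Step 1: sqrt(1.69 yr) = 1.3
Step 2: drop = 0.523 * 1.3 = 0.6799
Step 3: C_final = 96.41 - 0.6799 = 95.73%

95.73%


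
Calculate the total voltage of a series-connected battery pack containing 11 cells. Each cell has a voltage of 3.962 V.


V_pack = n * V_cell = 11 * 3.962 = 43.582 V

43.582 V


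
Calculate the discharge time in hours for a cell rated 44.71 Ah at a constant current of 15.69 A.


Runtime = 44.71 Ah / 15.69 A = 2.850 hr

2.850 hr


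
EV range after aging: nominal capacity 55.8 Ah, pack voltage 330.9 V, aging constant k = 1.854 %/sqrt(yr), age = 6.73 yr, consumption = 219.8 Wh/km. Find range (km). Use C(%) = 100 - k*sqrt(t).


Step 1: capacity retention = 100 - 1.854 * sqrt(6.73) = 100 - 1.854 * 2.5942 = 95.19%
Step 2: C_now = 55.8 * 95.19/100 = 53.116 Ah
Step 3: E_pack = V * C_now = 330.9 * 53.116 = 17576 Wh
Step 4: range = E_pack / consumption = 17576 / 219.8 = 79.96 km

79.96 km


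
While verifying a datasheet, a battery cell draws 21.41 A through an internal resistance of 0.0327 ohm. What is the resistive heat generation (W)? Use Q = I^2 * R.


Q = I^2 * R = 21.41^2 * 0.0327 = 14.99 W

14.99 W


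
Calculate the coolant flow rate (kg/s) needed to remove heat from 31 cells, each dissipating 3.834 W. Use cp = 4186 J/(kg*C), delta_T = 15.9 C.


Q_total = 31 * 3.834 = 118.85 W
m_dot = Q_total / (cp * dT) = 118.85 / (4186 * 15.9) = 0.001786 kg/s

0.001786 kg/s


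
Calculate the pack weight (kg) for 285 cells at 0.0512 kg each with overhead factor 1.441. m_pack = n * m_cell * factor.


m_pack = n * m_cell * overhead = 285 * 0.0512 * 1.441 = 21.03 kg

21.03 kg


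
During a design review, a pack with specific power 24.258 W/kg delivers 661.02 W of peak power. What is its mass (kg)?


m = P / SP = 661.02 / 24.258 = 27.25 kg

27.25 kg


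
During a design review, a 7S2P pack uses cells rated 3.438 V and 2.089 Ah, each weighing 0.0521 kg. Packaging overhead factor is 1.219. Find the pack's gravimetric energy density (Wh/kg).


Step 1: V_pack = 7 * 3.438 = 24.066 V
Step 2: C_pack = 2 * 2.089 = 4.178 Ah
Step 3: E_pack = V_pack * C_pack = 24.066 * 4.178 = 100.55 Wh
Step 4: m_pack = 7 * 2 * 0.0521 * 1.219 = 0.88914 kg
Step 5: ED = E_pack / m_pack = 100.55 / 0.88914 = 113.1 Wh/kg

113.1 Wh/kg


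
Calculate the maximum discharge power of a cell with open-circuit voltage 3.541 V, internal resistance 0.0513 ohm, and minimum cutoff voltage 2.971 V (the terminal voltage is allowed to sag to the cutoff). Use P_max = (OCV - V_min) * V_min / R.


P_max = (OCV - V_min) * V_min / R = (3.541 - 2.971) * 2.971 / 0.0513 = 0.57 * 2.971 / 0.0513 = 33.01 W

33.01 W


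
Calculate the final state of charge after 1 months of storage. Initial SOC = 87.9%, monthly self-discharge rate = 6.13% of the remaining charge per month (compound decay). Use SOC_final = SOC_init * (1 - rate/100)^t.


Monthly retention factor = 1 - 6.13/100 = 0.9387
Over 1 months: factor^1 = 0.9387
SOC_final = 87.9 * 0.9387 = 82.51%

82.51%


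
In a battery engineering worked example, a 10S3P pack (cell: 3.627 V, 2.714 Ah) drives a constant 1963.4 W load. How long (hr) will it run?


Step 1: E_pack = Ns * V_cell * Np * C_cell = 10 * 3.627 * 3 * 2.714 = 295.31 Wh
Step 2: t = E_pack / P = 295.31 / 1963.4 = 0.1504 hr

0.1504 hr


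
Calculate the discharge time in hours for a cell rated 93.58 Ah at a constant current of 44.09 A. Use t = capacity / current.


Runtime = 93.58 Ah / 44.09 A = 2.122 hr

2.122 hr


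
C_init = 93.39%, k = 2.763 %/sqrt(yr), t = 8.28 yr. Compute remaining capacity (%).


sqrt(t) = sqrt(8.28) = 2.8775
C_final = 93.39 - 2.763 * 2.8775 = 85.44%

85.44%


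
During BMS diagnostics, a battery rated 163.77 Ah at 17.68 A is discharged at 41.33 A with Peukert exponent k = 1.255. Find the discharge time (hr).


t_rated = C / I_rated = 163.77 / 17.68 = 9.263 hr
(I_rated/I)^k = (0.42778)^1.255 = 0.34449
t = t_rated * (I_rated/I)^k = 9.263 * 0.34449 = 3.191 hr

3.191 hr


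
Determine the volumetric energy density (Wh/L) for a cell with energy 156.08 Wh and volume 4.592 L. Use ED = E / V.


Volumetric ED = 156.08 Wh / 4.592 L = 33.99 Wh/L

33.99 Wh/L


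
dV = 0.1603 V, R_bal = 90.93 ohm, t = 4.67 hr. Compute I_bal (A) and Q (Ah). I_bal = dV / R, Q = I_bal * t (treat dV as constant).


First, Ohm's law: I_bal = 0.1603 V / 90.93 ohm = 0.0017629 A
Then Q = I * t = 0.0017629 A * 4.67 hr = 0.008233 Ah

I=0.0017629 A, Q=0.008233 Ah


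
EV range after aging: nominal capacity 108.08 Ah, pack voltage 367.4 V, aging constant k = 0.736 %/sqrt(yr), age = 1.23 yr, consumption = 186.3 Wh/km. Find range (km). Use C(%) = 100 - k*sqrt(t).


Step 1: capacity retention = 100 - 0.736 * sqrt(1.23) = 100 - 0.736 * 1.1091 = 99.184%
Step 2: C_now = 108.08 * 99.184/100 = 107.2 Ah
Step 3: E_pack = V * C_now = 367.4 * 107.2 = 39385 Wh
Step 4: range = E_pack / consumption = 39385 / 186.3 = 211.4 km

211.4 km


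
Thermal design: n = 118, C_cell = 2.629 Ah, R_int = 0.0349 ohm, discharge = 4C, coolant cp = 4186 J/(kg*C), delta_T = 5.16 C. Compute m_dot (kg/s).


Step 1: I = 4 * 2.629 = 10.516 A
Step 2: Q_cell = I^2 * R = 10.516^2 * 0.0349 = 3.8595 W
Step 3: Q_total = 118 * 3.8595 = 455.42 W
Step 4: m_dot = Q_total / (cp * dT) = 455.42 / (4186 * 5.16) = 0.02108 kg/s

0.02108 kg/s


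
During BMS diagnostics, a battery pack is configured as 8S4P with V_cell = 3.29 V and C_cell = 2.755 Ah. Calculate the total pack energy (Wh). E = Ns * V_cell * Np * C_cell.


V_pack = 8 * 3.29 = 26.32 V
C_pack = 4 * 2.755 = 11.02 Ah
E = V_pack * C_pack = 26.32 * 11.02 = 290.0 Wh

290.0 Wh


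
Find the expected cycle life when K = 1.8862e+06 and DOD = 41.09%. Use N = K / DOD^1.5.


DOD^1.5 = 263.39
N = K / DOD^1.5 = 1.8862e+06 / 263.39 = 7161

7161 cycles


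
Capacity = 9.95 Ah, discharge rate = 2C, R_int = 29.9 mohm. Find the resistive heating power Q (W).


Convert: R = 29.9 mohm = 0.0299 ohm
Step 1: I = C_rate * capacity = 2 * 9.95 = 19.9 A
Step 2: Q = I^2 * R = 19.9^2 * 0.0299 = 396.01 * 0.0299 = 11.84 W

11.84 W


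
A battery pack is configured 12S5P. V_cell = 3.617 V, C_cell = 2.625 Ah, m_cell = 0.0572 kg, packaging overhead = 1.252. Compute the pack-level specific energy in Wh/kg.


Step 1: V_pack = 12 * 3.617 = 43.404 V
Step 2: C_pack = 5 * 2.625 = 13.125 Ah
Step 3: E_pack = V_pack * C_pack = 43.404 * 13.125 = 569.68 Wh
Step 4: m_pack = 12 * 5 * 0.0572 * 1.252 = 4.2969 kg
Step 5: ED = E_pack / m_pack = 569.68 / 4.2969 = 132.6 Wh/kg

132.6 Wh/kg


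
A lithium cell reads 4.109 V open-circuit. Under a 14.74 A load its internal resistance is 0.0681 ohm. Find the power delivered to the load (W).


Step 1: V_terminal = OCV - I*R = 4.109 - 14.74 * 0.0681 = 3.1052 V
Step 2: P_out = V_terminal * I = 3.1052 * 14.74 = 45.77 W

45.77 W


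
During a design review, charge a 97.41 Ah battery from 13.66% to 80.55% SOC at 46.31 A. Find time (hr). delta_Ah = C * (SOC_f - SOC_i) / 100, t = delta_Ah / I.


Step 1: dSOC = 80.55% - 13.66% = 66.89%
Step 2: delta_Ah = 97.41 * 66.89 / 100 = 65.158 Ah
Step 3: t = 65.158 / 46.31 = 1.407 hr

1.407 hr


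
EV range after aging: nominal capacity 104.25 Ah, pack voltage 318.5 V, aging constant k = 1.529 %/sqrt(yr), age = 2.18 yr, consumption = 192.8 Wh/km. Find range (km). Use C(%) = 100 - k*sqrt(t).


Step 1: capacity retention = 100 - 1.529 * sqrt(2.18) = 100 - 1.529 * 1.4765 = 97.742%
Step 2: C_now = 104.25 * 97.742/100 = 101.9 Ah
Step 3: E_pack = V * C_now = 318.5 * 101.9 = 32455 Wh
Step 4: range = E_pack / consumption = 32455 / 192.8 = 168.3 km

168.3 km


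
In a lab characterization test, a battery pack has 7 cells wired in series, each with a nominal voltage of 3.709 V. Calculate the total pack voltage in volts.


With 7 cells in series at 3.709 V each, V_pack = 25.963 V

25.963 V


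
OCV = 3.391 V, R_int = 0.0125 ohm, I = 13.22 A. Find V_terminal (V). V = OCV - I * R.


V = OCV - I*R = 3.391 - 13.22 * 0.0125 = 3.226 V

3.226 V


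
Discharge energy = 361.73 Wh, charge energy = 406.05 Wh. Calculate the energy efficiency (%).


eta_e = E_dis / E_chg * 100 = 361.73 / 406.05 * 100 = 89.09%

89.09%


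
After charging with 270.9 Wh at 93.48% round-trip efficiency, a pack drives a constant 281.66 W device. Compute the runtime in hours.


Step 1: E_discharge = eta/100 * E_charge = 93.48/100 * 270.9 = 253.24 Wh
Step 2: t = E_discharge / P = 253.24 / 281.66 = 0.8991 hr

0.8991 hr


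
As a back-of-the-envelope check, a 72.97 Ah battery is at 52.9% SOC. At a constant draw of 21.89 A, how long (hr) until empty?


Step 1: remaining = SOC/100 * C_total = 52.9/100 * 72.97 = 38.601 Ah
Step 2: t = remaining / I = 38.601 / 21.89 = 1.763 hr

1.763 hr


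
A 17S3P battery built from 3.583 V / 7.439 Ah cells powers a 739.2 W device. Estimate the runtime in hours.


Step 1: E_pack = Ns * V_cell * Np * C_cell = 17 * 3.583 * 3 * 7.439 = 1359.4 Wh
Step 2: t = E_pack / P = 1359.4 / 739.2 = 1.839 hr

1.839 hr


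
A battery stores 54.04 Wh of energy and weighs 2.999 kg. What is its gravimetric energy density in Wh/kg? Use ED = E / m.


Specific energy = 54.04 Wh / 2.999 kg = 18.02 Wh/kg

18.02 Wh/kg


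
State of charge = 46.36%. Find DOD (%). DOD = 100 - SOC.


Complement of SOC: DOD = 100% - 46.36% = 53.64%

53.64%


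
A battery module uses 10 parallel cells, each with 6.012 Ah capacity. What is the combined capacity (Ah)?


Parallel capacities add: 10 * 6.012 Ah = 60.12 Ah

60.12 Ah


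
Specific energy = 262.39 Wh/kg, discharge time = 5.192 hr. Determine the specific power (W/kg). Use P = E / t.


Specific power = 262.39 Wh/kg / 5.192 hr = 50.54 W/kg

50.54 W/kg


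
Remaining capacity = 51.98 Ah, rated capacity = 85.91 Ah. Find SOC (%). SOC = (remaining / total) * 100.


SOC% = 51.98 / 85.91 * 100 = 60.51%

60.51%


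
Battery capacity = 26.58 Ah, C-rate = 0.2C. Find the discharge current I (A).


At 0.2C: I = 0.2 * 26.58 Ah = 5.316 A

5.316 A


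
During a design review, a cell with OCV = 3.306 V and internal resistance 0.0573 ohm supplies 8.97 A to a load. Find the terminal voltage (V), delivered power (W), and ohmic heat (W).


Step 1: V_terminal = OCV - I*R = 3.306 - 8.97 * 0.0573 = 2.792 V
Step 2: P_out = V_terminal * I = 2.792 * 8.97 = 25.04 W
Step 3: Q = I^2 * R = 8.97^2 * 0.0573 = 4.610 W

V=2.792 V, P=25.04 W, Q=4.610 W


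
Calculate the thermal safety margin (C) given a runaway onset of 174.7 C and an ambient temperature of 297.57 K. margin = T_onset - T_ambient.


Convert: T_ambient = 297.57 K = 24.42 C
margin = 174.7 - 24.42 = 150.28 C

150.28 C


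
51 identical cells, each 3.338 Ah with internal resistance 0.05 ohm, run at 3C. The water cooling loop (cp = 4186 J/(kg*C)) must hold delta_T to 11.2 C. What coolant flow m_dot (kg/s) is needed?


Step 1: I = 3 * 3.338 = 10.014 A
Step 2: Q_cell = I^2 * R = 10.014^2 * 0.05 = 5.014 W
Step 3: Q_total = 51 * 5.014 = 255.71 W
Step 4: m_dot = Q_total / (cp * dT) = 255.71 / (4186 * 11.2) = 0.005454 kg/s

0.005454 kg/s


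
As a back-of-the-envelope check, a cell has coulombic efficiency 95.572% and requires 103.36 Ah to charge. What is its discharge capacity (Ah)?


Q_dis = eta/100 * Q_chg = 95.572/100 * 103.36 = 98.78 Ah

98.78 Ah


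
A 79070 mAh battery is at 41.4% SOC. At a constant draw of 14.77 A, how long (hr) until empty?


Convert: C_total = 79070 mAh = 79.07 Ah
Step 1: remaining = SOC/100 * C_total = 41.4/100 * 79.07 = 32.735 Ah
Step 2: t = remaining / I = 32.735 / 14.77 = 2.216 hr

2.216 hr


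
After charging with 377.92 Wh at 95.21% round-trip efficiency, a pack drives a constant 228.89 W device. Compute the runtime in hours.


Step 1: E_discharge = eta/100 * E_charge = 95.21/100 * 377.92 = 359.82 Wh
Step 2: t = E_discharge / P = 359.82 / 228.89 = 1.572 hr

1.572 hr


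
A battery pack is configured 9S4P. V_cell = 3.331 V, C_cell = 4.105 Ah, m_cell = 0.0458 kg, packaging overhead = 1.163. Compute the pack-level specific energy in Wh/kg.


Step 1: V_pack = 9 * 3.331 = 29.979 V
Step 2: C_pack = 4 * 4.105 = 16.42 Ah
Step 3: E_pack = V_pack * C_pack = 29.979 * 16.42 = 492.26 Wh
Step 4: m_pack = 9 * 4 * 0.0458 * 1.163 = 1.9176 kg
Step 5: ED = E_pack / m_pack = 492.26 / 1.9176 = 256.7 Wh/kg

256.7 Wh/kg


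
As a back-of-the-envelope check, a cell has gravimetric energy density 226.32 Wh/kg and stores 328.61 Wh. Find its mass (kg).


m = E / ED = 328.61 / 226.32 = 1.452 kg

1.452 kg


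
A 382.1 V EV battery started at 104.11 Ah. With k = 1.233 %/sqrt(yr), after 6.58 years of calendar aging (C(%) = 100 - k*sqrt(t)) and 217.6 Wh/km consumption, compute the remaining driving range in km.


Step 1: capacity retention = 100 - 1.233 * sqrt(6.58) = 100 - 1.233 * 2.5652 = 96.837%
Step 2: C_now = 104.11 * 96.837/100 = 100.82 Ah
Step 3: E_pack = V * C_now = 382.1 * 100.82 = 38523 Wh
Step 4: range = E_pack / consumption = 38523 / 217.6 = 177.0 km

177.0 km


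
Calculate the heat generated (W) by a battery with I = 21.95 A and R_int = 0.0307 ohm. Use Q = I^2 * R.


Q = I^2 * R = 21.95^2 * 0.0307 = 14.79 W

14.79 W


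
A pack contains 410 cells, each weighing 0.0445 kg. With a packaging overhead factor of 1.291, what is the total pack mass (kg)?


m_pack = n * m_cell * overhead = 410 * 0.0445 * 1.291 = 23.55 kg

23.55 kg


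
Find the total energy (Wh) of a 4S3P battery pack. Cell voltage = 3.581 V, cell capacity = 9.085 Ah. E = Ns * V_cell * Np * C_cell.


E = Ns * Vcell * Np * Ccell = 4 * 3.581 * 3 * 9.085 = 390.4 Wh

390.4 Wh


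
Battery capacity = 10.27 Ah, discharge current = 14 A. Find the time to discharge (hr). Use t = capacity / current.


t = capacity / current = 10.27 / 14 = 0.7336 hr

0.7336 hr


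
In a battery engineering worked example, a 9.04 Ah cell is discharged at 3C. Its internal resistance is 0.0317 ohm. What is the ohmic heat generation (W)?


Step 1: I = C_rate * capacity = 3 * 9.04 = 27.12 A
Step 2: Q = I^2 * R = 27.12^2 * 0.0317 = 735.49 * 0.0317 = 23.32 W

23.32 W


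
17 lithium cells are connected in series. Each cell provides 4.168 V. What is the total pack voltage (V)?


Series voltages add: 17 * 4.168 V = 70.856 V

70.856 V


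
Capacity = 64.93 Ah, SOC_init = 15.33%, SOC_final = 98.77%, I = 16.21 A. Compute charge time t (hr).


delta_Ah = 64.93 * (98.77 - 15.33) / 100 = 54.178 Ah
t = delta_Ah / I = 54.178 / 16.21 = 3.342 hr

3.342 hr


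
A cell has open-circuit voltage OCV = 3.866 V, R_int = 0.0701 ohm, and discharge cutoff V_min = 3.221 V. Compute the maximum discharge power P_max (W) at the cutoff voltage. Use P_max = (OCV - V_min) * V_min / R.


P_max = (OCV - V_min) * V_min / R = (3.866 - 3.221) * 3.221 / 0.0701 = 0.645 * 3.221 / 0.0701 = 29.64 W

29.64 W


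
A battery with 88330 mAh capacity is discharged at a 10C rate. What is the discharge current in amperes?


Convert: capacity = 88330 mAh = 88.33 Ah
I = C_rate * capacity = 10 * 88.33 = 883.3 A

883.3 A


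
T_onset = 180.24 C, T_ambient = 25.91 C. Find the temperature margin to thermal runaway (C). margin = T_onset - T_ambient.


Safety margin = 180.24 C - 25.91 C = 154.33 C

154.33 C


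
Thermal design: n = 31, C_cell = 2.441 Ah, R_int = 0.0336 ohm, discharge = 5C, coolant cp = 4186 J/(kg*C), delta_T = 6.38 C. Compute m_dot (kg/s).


Step 1: I = 5 * 2.441 = 12.205 A
Step 2: Q_cell = I^2 * R = 12.205^2 * 0.0336 = 5.0051 W
Step 3: Q_total = 31 * 5.0051 = 155.16 W
Step 4: m_dot = Q_total / (cp * dT) = 155.16 / (4186 * 6.38) = 0.005810 kg/s

0.005810 kg/s


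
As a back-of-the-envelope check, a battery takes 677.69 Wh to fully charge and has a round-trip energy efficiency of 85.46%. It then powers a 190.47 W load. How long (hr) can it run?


Step 1: E_discharge = eta/100 * E_charge = 85.46/100 * 677.69 = 579.15 Wh
Step 2: t = E_discharge / P = 579.15 / 190.47 = 3.041 hr

3.041 hr


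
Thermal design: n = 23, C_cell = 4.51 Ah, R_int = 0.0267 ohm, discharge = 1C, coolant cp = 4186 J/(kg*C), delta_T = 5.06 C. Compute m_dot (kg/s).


Step 1: I = 1 * 4.51 = 4.51 A
Step 2: Q_cell = I^2 * R = 4.51^2 * 0.0267 = 0.54308 W
Step 3: Q_total = 23 * 0.54308 = 12.491 W
Step 4: m_dot = Q_total / (cp * dT) = 12.491 / (4186 * 5.06) = 5.897e-04 kg/s

5.897e-04 kg/s


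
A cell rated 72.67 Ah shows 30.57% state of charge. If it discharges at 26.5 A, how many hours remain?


Step 1: remaining = SOC/100 * C_total = 30.57/100 * 72.67 = 22.215 Ah
Step 2: t = remaining / I = 22.215 / 26.5 = 0.8383 hr

0.8383 hr


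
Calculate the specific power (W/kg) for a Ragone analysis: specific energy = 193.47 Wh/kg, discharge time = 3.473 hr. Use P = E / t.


P_specific = E / t = 193.47 / 3.473 = 55.71 W/kg

55.71 W/kg


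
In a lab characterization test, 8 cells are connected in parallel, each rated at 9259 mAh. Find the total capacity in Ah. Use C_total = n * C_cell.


Convert: C_cell = 9259 mAh = 9.259 Ah
C_total = 8 * 9.259 = 74.072 Ah

74.072 Ah


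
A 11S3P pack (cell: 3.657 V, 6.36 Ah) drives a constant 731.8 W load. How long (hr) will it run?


Step 1: E_pack = Ns * V_cell * Np * C_cell = 11 * 3.657 * 3 * 6.36 = 767.53 Wh
Step 2: t = E_pack / P = 767.53 / 731.8 = 1.049 hr

1.049 hr


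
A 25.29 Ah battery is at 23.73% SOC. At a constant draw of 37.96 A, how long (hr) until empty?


Step 1: remaining = SOC/100 * C_total = 23.73/100 * 25.29 = 6.0013 Ah
Step 2: t = remaining / I = 6.0013 / 37.96 = 0.1581 hr

0.1581 hr


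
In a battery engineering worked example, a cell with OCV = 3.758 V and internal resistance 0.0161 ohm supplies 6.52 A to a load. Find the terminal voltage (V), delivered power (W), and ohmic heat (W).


Step 1: V_terminal = OCV - I*R = 3.758 - 6.52 * 0.0161 = 3.653 V
Step 2: P_out = V_terminal * I = 3.653 * 6.52 = 23.82 W
Step 3: Q = I^2 * R = 6.52^2 * 0.0161 = 0.6844 W

V=3.653 V, P=23.82 W, Q=0.6844 W


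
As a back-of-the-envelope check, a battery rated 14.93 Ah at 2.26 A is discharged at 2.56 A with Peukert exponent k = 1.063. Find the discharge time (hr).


Step 1: t_rated = C / I_rated = 14.93 / 2.26 = 6.6062 hr
Step 2: ratio = 2.26 / 2.56 = 0.88281
Step 3: ratio^k = 0.88281^1.063 = 0.8759
Step 4: t = t_rated * ratio^k = 6.6062 * 0.8759 = 5.786 hr

5.786 hr


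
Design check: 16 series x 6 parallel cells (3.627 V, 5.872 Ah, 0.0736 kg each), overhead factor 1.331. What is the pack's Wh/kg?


Step 1: V_pack = 16 * 3.627 = 58.032 V
Step 2: C_pack = 6 * 5.872 = 35.232 Ah
Step 3: E_pack = V_pack * C_pack = 58.032 * 35.232 = 2044.6 Wh
Step 4: m_pack = 16 * 6 * 0.0736 * 1.331 = 9.4043 kg
Step 5: ED = E_pack / m_pack = 2044.6 / 9.4043 = 217.4 Wh/kg

217.4 Wh/kg


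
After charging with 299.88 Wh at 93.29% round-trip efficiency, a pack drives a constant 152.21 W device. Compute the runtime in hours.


Step 1: E_discharge = eta/100 * E_charge = 93.29/100 * 299.88 = 279.76 Wh
Step 2: t = E_discharge / P = 279.76 / 152.21 = 1.838 hr

1.838 hr


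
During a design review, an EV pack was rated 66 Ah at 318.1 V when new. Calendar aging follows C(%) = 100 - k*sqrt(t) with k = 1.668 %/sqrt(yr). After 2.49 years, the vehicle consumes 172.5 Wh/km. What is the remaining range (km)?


Step 1: capacity retention = 100 - 1.668 * sqrt(2.49) = 100 - 1.668 * 1.578 = 97.368%
Step 2: C_now = 66 * 97.368/100 = 64.263 Ah
Step 3: E_pack = V * C_now = 318.1 * 64.263 = 20442 Wh
Step 4: range = E_pack / consumption = 20442 / 172.5 = 118.5 km

118.5 km


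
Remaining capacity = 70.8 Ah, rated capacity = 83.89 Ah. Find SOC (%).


SOC% = 70.8 / 83.89 * 100 = 84.40%

84.40%


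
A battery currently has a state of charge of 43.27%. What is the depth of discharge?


Complement of SOC: DOD = 100% - 43.27% = 56.73%

56.73%


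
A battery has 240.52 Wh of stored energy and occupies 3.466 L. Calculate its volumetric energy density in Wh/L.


ED = E / V = 240.52 / 3.466 = 69.39 Wh/L

69.39 Wh/L


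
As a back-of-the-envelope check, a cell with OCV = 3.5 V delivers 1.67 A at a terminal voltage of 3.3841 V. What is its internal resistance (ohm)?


R = (OCV - V) / I = (3.5 - 3.3841) / 1.67 = 0.06940 ohm

0.06940 ohm


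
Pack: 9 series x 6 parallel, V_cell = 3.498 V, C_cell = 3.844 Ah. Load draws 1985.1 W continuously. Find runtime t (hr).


Step 1: E_pack = Ns * V_cell * Np * C_cell = 9 * 3.498 * 6 * 3.844 = 726.1 Wh
Step 2: t = E_pack / P = 726.1 / 1985.1 = 0.3658 hr

0.3658 hr


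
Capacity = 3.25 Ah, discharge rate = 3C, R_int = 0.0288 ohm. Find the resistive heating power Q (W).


Step 1: I = C_rate * capacity = 3 * 3.25 = 9.75 A
Step 2: Q = I^2 * R = 9.75^2 * 0.0288 = 95.063 * 0.0288 = 2.738 W

2.738 W


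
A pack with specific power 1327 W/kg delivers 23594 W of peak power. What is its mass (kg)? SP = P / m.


m = P / SP = 23594 / 1327 = 17.78 kg

17.78 kg


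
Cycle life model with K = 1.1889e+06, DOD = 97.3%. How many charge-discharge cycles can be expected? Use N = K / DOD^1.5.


DOD^1.5 = 959.77
N = K / DOD^1.5 = 1.1889e+06 / 959.77 = 1239

1239 cycles


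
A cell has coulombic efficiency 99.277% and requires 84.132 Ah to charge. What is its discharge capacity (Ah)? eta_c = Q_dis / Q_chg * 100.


Q_dis = eta/100 * Q_chg = 99.277/100 * 84.132 = 83.52 Ah

83.52 Ah


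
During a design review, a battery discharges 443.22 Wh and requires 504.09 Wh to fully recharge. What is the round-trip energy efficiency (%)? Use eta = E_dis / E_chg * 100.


eta_e = E_dis / E_chg * 100 = 443.22 / 504.09 * 100 = 87.92%

87.92%


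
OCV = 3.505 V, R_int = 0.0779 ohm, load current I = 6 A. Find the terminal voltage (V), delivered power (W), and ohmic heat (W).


Step 1: V_terminal = OCV - I*R = 3.505 - 6 * 0.0779 = 3.0376 V
Step 2: P_out = V_terminal * I = 3.0376 * 6 = 18.23 W
Step 3: Q = I^2 * R = 6^2 * 0.0779 = 2.804 W

V=3.0376 V, P=18.23 W, Q=2.804 W


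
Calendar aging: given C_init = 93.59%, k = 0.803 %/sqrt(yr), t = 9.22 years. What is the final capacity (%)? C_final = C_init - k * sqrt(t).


Step 1: sqrt(9.22 yr) = 3.0364
Step 2: drop = 0.803 * 3.0364 = 2.4382
Step 3: C_final = 93.59 - 2.4382 = 91.15%

91.15%


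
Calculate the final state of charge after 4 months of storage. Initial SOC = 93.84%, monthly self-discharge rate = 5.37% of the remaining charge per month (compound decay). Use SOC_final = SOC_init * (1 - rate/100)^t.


decay = (1 - 5.37/100)^4 = 0.80189
SOC_final = 93.84 * 0.80189 = 75.25%

75.25%


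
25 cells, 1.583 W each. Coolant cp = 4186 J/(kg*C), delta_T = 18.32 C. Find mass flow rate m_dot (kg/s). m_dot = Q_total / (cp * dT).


Step 1: Total heat Q = 25 * 1.583 W = 39.575 W
Step 2: denom = cp * dT = 4186 * 18.32 = 76688
Step 3: m_dot = 39.575 / 76688 = 5.161e-04 kg/s

5.161e-04 kg/s
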